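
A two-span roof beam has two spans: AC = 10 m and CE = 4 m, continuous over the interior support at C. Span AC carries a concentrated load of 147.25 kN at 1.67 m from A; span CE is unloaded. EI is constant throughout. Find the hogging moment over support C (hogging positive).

M_C = 85.37 kN·m

Take M_C as the redundant. Released structure: two simple spans AC and CE with a hinge at C.
Rotations at C on the released spans (each span's end-slope, ×1/EI):
  span AC: point load 147.25 at a = 1.67: Pab(L + a)/(6LEI) = 398.4/EI
  relative rotation θ_0 = (398.4 + 0)/EI = 398.4/EI
A unit hogging moment at C produces rotation L₁/(3EI) + L₂/(3EI) = 4.667/EI.
Slope continuity at C: θ_0 = M_C·4.667/EI, so M_C = 398.4/4.667 = 85.37 kN·m (hogging).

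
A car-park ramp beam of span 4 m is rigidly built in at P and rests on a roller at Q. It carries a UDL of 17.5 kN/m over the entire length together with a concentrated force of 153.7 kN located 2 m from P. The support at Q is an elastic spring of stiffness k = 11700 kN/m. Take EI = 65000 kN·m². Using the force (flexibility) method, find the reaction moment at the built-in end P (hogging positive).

M_P = 211.7 kN·m

Choose R_Q as the redundant. The primary structure is the cantilever fixed at P.
Free-end deflection of the primary structure under the applied loading (downward +):
  UDL 17.5: wL⁴/(8EI) = 560/EI
  point load 153.7 at a = 2: Pa²(3L − a)/(6EI) = 1025/EI
  δ_0 = 1585/EI
Flexibility coefficient — unit upward force at Q: δ_{QQ} = L³/(3EI) = 21.33/EI.
With EI = 65000 kN·m²: δ_0 = 0.024379 m and δ_{QQ} = 0.000328 m/kN.
Compatibility — the spring shortens by R_Q/k under the reaction it provides: δ_0 − R_Q·δ_{QQ} = R_Q/k. With 1/k = 0.000085 m/kN, R_Q = δ_0 / (δ_{QQ} + 1/k) = 0.024379 / (0.000328 + 0.000085) = 58.93 kN.
Moment equilibrium about P: M_P = Σ(load moments about P) − R_Q·L = 447.4 − 58.93×4 = 211.7 kN·m.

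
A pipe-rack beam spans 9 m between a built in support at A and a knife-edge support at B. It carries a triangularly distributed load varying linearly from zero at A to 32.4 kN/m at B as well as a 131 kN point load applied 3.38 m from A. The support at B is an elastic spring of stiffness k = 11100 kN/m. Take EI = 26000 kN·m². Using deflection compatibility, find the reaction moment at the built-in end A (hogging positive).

M_A = 386.6 kN·m

Remove the prop at B; the released (primary) structure is a cantilever built in at A.
Primary-structure tip deflection at B by superposition:
  triangular load, peak 32.4 at the free end: 11w₀L⁴/(120EI) = 19486/EI
  point load 131 at a = 3.38: Pa²(3L − a)/(6EI) = 5892/EI
  δ_0 = 25378/EI
Tip deflection under a unit load at B: L³/(3EI) = 243/EI.
With EI = 26000 kN·m²: δ_0 = 0.97607 m and δ_{BB} = 0.009346 m/kN.
Compatibility — the spring shortens by R_B/k under the reaction it provides: δ_0 − R_B·δ_{BB} = R_B/k. With 1/k = 0.00009 m/kN, R_B = δ_0 / (δ_{BB} + 1/k) = 0.97607 / (0.009346 + 0.00009) = 103.4 kN.
Moment equilibrium about A: M_A = Σ(load moments about A) − R_B·L = 1318 − 103.4×9 = 386.6 kN·m.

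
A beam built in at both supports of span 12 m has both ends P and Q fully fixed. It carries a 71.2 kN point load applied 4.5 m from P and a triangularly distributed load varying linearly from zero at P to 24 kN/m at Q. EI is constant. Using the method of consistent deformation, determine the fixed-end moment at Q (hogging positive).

M_Q = 247.9 kN·m

Release both end moments; the primary structure is a simply-supported span PQ with redundants M_P and M_Q.
End rotations of the released simple span under the applied load (×1/EI):
  at P: point load 71.2 at a = 4.5: Pab(L + b)/(6LEI) = 650.8/EI
  at Q: point load 71.2 at a = 4.5: Pab(L + a)/(6LEI) = 550.7/EI
  at P: triangular load, peak 24: 7w₀L³/(360EI) = 806.4/EI
  at Q: triangular load, peak 24: w₀L³/(45EI) = 921.6/EI
  θ_P0 = 1457/EI,  θ_Q0 = 1472/EI
Flexibility coefficients: a unit moment at one end gives L/(3EI) there and L/(6EI) at the far end, so f₁₁ = f₂₂ = 4/EI and f₁₂ = f₂₁ = 2/EI.
Compatibility — zero rotation at each built-in end:
  4 M_P + 2 M_Q = 1457
  2 M_P + 4 M_Q = 1472
Solving the pair gives M_P = 240.4 kN·m and M_Q = 247.9 kN·m (hogging).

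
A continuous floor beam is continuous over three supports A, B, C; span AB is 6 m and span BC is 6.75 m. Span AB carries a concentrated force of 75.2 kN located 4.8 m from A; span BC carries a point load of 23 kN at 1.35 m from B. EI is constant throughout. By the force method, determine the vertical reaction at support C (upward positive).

Take M_B as the redundant. Released structure: two simple spans AB and BC with a hinge at B.
Discontinuity in slope at B on the released structure — sum the simple-span end rotations:
  span AB: point load 75.2 at a = 4.8: Pab(L + a)/(6LEI) = 129.9/EI
  span BC: point load 23 at a = 1.35: Pab(L + b)/(6LEI) = 50.3/EI
  relative rotation θ_0 = (129.9 + 50.3)/EI = 180.2/EI
A unit hogging moment at B produces rotation L₁/(3EI) + L₂/(3EI) = 4.25/EI.
Slope continuity at B: θ_0 = M_B·4.25/EI, so M_B = 180.2/4.25 = 42.41 kN·m (hogging).
Span BC, ΣM about C: R_B^{BC}·6.75 = 124.2 + 42.41, so R_B^{BC} = 24.68 kN and R_C = 23 − 24.68 = -1.683 kN.

R_C = -1.683 kN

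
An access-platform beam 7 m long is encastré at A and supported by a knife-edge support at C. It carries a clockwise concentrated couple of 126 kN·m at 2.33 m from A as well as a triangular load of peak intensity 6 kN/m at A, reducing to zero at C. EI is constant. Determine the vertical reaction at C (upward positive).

R_C = 19.18 kN

Take the reaction at C as the redundant and release it; the primary structure is a cantilever fixed at A.
Downward deflection at the released point C due to the loads:
  clockwise couple 126 at a = 2.33: M₀a(2L − a)/(2EI) = 1713/EI
  triangular load, peak 6 at the fixed end: w₀L⁴/(30EI) = 480.2/EI
  δ_0 = 2193/EI
Flexibility coefficient — unit upward force at C: δ_{CC} = L³/(3EI) = 114.3/EI.
Compatibility at C: δ_0 − R_C·δ_{CC} = 0, so R_C = 2193/114.3 = 19.18 kN.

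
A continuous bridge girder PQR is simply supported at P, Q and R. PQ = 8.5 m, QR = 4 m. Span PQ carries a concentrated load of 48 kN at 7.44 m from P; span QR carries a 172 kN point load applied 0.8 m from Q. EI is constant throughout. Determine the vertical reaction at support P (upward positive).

Take M_Q as the redundant. Released structure: two simple spans PQ and QR with a hinge at Q.
Rotations at Q on the released spans (each span's end-slope, ×1/EI):
  span PQ: point load 48 at a = 7.44: Pab(L + a)/(6LEI) = 118.3/EI
  span QR: point load 172 at a = 0.8: Pab(L + b)/(6LEI) = 132.1/EI
  relative rotation θ_0 = (118.3 + 132.1)/EI = 250.4/EI
A unit hogging moment at Q produces rotation L₁/(3EI) + L₂/(3EI) = 4.167/EI.
Slope continuity at Q: θ_0 = M_Q·4.167/EI, so M_Q = 250.4/4.167 = 60.1 kN·m (hogging).
Span PQ, ΣM about P with M_Q applied at Q: R_Q^{PQ}·8.5 = 357.1 + 60.1, so R_Q^{PQ} = 49.08 kN and R_P = 48 − 49.08 = -1.085 kN.

R_P = -1.085 kN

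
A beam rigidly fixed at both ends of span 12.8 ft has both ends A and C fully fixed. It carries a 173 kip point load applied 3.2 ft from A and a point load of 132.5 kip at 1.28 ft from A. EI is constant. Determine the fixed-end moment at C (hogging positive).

M_C = 119.1 kip·ft

Take the two fixed-end moments M_A, M_C as redundants; the released structure is the simple span AC.
Simple-span end rotations at A and C under the given loads:
  at A: point load 173 at a = 3.2: Pab(L + b)/(6LEI) = 1550/EI
  at C: point load 173 at a = 3.2: Pab(L + a)/(6LEI) = 1107/EI
  at A: point load 132.5 at a = 1.28: Pab(L + b)/(6LEI) = 618.7/EI
  at C: point load 132.5 at a = 1.28: Pab(L + a)/(6LEI) = 358.2/EI
  θ_A0 = 2169/EI,  θ_C0 = 1465/EI
Flexibility coefficients: a unit moment at one end gives L/(3EI) there and L/(6EI) at the far end, so f₁₁ = f₂₂ = 4.267/EI and f₁₂ = f₂₁ = 2.133/EI.
Compatibility — zero rotation at each built-in end:
  4.267 M_A + 2.133 M_C = 2169
  2.133 M_A + 4.267 M_C = 1465
Solving the pair gives M_A = 448.8 kip·ft and M_C = 119.1 kip·ft (hogging).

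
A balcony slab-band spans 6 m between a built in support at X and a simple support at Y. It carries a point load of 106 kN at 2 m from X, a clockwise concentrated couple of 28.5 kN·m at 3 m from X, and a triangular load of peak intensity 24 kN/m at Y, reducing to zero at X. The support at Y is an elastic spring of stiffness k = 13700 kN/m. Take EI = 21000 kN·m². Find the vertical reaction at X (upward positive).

Take the reaction at Y as the redundant and release it; the primary structure is a cantilever fixed at X.
Free-end deflection of the primary structure under the applied loading (downward +):
  point load 106 at a = 2: Pa²(3L − a)/(6EI) = 1131/EI
  clockwise couple 28.5 at a = 3: M₀a(2L − a)/(2EI) = 384.8/EI
  triangular load, peak 24 at the free end: 11w₀L⁴/(120EI) = 2851/EI
  δ_0 = 4367/EI
Tip deflection under a unit load at Y: L³/(3EI) = 72/EI.
With EI = 21000 kN·m²: δ_0 = 0.20793 m and δ_{YY} = 0.003429 m/kN.
Compatibility — the spring shortens by R_Y/k under the reaction it provides: δ_0 − R_Y·δ_{YY} = R_Y/k. With 1/k = 0.000073 m/kN, R_Y = δ_0 / (δ_{YY} + 1/k) = 0.20793 / (0.003429 + 0.000073) = 59.38 kN.
Vertical equilibrium: R_X = ΣP − R_Y = 178 − 59.38 = 118.6 kN.

R_X = 118.6 kN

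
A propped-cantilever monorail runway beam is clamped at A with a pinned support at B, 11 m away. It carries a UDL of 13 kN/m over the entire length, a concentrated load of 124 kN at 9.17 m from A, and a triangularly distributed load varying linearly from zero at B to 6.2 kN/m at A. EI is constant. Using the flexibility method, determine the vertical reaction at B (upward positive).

Choose R_B as the redundant. The primary structure is the cantilever fixed at A.
Primary-structure tip deflection at B by superposition:
  UDL 13: wL⁴/(8EI) = 23792/EI
  point load 124 at a = 9.17: Pa²(3L − a)/(6EI) = 41413/EI
  triangular load, peak 6.2 at the fixed end: w₀L⁴/(30EI) = 3026/EI
  δ_0 = 68230/EI
Flexibility coefficient — unit upward force at B: δ_{BB} = L³/(3EI) = 443.7/EI.
Compatibility at B: δ_0 − R_B·δ_{BB} = 0, so R_B = 68230/443.7 = 153.8 kN.

R_B = 153.8 kN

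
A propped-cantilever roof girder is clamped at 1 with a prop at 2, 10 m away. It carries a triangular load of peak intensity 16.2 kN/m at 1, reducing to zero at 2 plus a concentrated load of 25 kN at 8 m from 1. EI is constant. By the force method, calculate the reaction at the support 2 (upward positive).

Remove the prop at 2; the released (primary) structure is a cantilever built in at 1.
Primary-structure tip deflection at 2 by superposition:
  triangular load, peak 16.2 at the fixed end: w₀L⁴/(30EI) = 5400/EI
  point load 25 at a = 8: Pa²(3L − a)/(6EI) = 5867/EI
  δ_0 = 11267/EI
Tip deflection under a unit load at 2: L³/(3EI) = 333.3/EI.
The prop prevents deflection at 2: R_2 = δ_0/δ_{22} = 11267/333.3 = 33.8 kN.

R_2 = 33.8 kN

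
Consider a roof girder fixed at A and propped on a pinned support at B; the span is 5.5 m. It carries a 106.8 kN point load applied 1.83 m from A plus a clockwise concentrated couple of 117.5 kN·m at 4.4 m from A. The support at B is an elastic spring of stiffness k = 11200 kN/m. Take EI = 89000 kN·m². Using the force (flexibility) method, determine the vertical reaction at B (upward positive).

Choose R_B as the redundant. The primary structure is the cantilever fixed at A.
Primary-structure tip deflection at B by superposition:
  point load 106.8 at a = 1.83: Pa²(3L − a)/(6EI) = 874.5/EI
  clockwise couple 117.5 at a = 4.4: M₀a(2L − a)/(2EI) = 1706/EI
  δ_0 = 2581/EI
Flexibility coefficient — unit upward force at B: δ_{BB} = L³/(3EI) = 55.46/EI.
With EI = 89000 kN·m²: δ_0 = 0.028995 m and δ_{BB} = 0.000623 m/kN.
Compatibility — the spring shortens by R_B/k under the reaction it provides: δ_0 − R_B·δ_{BB} = R_B/k. With 1/k = 0.000089 m/kN, R_B = δ_0 / (δ_{BB} + 1/k) = 0.028995 / (0.000623 + 0.000089) = 40.7 kN.

R_B = 40.7 kN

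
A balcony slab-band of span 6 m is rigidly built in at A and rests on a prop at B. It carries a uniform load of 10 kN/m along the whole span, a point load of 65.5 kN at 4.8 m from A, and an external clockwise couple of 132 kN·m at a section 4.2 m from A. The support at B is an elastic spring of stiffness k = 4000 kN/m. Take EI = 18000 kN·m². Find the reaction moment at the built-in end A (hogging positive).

Release the roller at B. Primary structure: cantilever fixed at A.
Primary-structure tip deflection at B by superposition:
  UDL 10: wL⁴/(8EI) = 1620/EI
  point load 65.5 at a = 4.8: Pa²(3L − a)/(6EI) = 3320/EI
  clockwise couple 132 at a = 4.2: M₀a(2L − a)/(2EI) = 2162/EI
  δ_0 = 7102/EI
Flexibility coefficient — unit upward force at B: δ_{BB} = L³/(3EI) = 72/EI.
With EI = 18000 kN·m²: δ_0 = 0.39457 m and δ_{BB} = 0.004 m/kN.
Compatibility — the spring shortens by R_B/k under the reaction it provides: δ_0 − R_B·δ_{BB} = R_B/k. With 1/k = 0.00025 m/kN, R_B = δ_0 / (δ_{BB} + 1/k) = 0.39457 / (0.004 + 0.00025) = 92.84 kN.
Moment equilibrium about A: M_A = Σ(load moments about A) − R_B·L = 626.4 − 92.84×6 = 69.36 kN·m.

M_A = 69.36 kN·m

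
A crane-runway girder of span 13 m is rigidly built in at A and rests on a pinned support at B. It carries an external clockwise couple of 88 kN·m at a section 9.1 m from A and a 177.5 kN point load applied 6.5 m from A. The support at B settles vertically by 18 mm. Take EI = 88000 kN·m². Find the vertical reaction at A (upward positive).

Release the roller at B. Primary structure: cantilever fixed at A.
Free-end deflection of the primary structure under the applied loading (downward +):
  clockwise couple 88 at a = 9.1: M₀a(2L − a)/(2EI) = 6767/EI
  point load 177.5 at a = 6.5: Pa²(3L − a)/(6EI) = 40622/EI
  δ_0 = 47388/EI
Flexibility coefficient — unit upward force at B: δ_{BB} = L³/(3EI) = 732.3/EI.
With EI = 88000 kN·m²: δ_0 = 0.5385 m and δ_{BB} = 0.008322 m/kN.
Compatibility — the beam at B must follow the support down by 0.018 m: δ_0 − R_B·δ_{BB} = 0.018, so R_B = (0.5385 − 0.018)/0.008322 = 62.55 kN.
Vertical equilibrium: R_A = ΣP − R_B = 177.5 − 62.55 = 115 kN.

R_A = 115 kN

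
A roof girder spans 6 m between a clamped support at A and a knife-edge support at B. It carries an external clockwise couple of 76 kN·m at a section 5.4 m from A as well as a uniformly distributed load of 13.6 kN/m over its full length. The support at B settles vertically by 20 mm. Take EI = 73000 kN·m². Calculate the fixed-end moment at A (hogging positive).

M_A = 146 kN·m

Remove the prop at B; the released (primary) structure is a cantilever built in at A.
Free-end deflection of the primary structure under the applied loading (downward +):
  clockwise couple 76 at a = 5.4: M₀a(2L − a)/(2EI) = 1354/EI
  UDL 13.6: wL⁴/(8EI) = 2203/EI
  δ_0 = 3558/EI
Flexibility coefficient — unit upward force at B: δ_{BB} = L³/(3EI) = 72/EI.
With EI = 73000 kN·m²: δ_0 = 0.048733 m and δ_{BB} = 0.000986 m/kN.
Compatibility — the beam at B must follow the support down by 0.02 m: δ_0 − R_B·δ_{BB} = 0.02, so R_B = (0.048733 − 0.02)/0.000986 = 29.13 kN.
Moment equilibrium about A: M_A = Σ(load moments about A) − R_B·L = 320.8 − 29.13×6 = 146 kN·m.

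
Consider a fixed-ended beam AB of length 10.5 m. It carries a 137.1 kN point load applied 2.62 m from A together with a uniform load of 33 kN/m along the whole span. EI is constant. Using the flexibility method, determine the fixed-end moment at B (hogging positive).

Take the two fixed-end moments M_A, M_B as redundants; the released structure is the simple span AB.
On the primary (simply-supported) span, the end slopes from the loading are:
  at A: point load 137.1 at a = 2.62: Pab(L + b)/(6LEI) = 825.8/EI
  at B: point load 137.1 at a = 2.62: Pab(L + a)/(6LEI) = 589.5/EI
  at A: UDL 33: wL³/(24EI) = 1592/EI
  at B: UDL 33: wL³/(24EI) = 1592/EI
  θ_A0 = 2418/EI,  θ_B0 = 2181/EI
Flexibility coefficients: a unit moment at one end gives L/(3EI) there and L/(6EI) at the far end, so f₁₁ = f₂₂ = 3.5/EI and f₁₂ = f₂₁ = 1.75/EI.
Compatibility — zero rotation at each built-in end:
  3.5 M_A + 1.75 M_B = 2418
  1.75 M_A + 3.5 M_B = 2181
Solving the pair gives M_A = 505.5 kN·m and M_B = 370.5 kN·m (hogging).

M_B = 370.5 kN·m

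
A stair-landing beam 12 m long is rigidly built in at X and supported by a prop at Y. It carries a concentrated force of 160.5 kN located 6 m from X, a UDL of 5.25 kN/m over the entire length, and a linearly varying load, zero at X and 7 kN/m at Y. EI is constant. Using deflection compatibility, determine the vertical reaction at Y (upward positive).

Release the roller at Y. Primary structure: cantilever fixed at X.
Primary-structure tip deflection at Y by superposition:
  point load 160.5 at a = 6: Pa²(3L − a)/(6EI) = 28890/EI
  UDL 5.25: wL⁴/(8EI) = 13608/EI
  triangular load, peak 7 at the free end: 11w₀L⁴/(120EI) = 13306/EI
  δ_0 = 55804/EI
Flexibility coefficient — unit upward force at Y: δ_{YY} = L³/(3EI) = 576/EI.
Compatibility at Y: δ_0 − R_Y·δ_{YY} = 0, so R_Y = 55804/576 = 96.88 kN.

R_Y = 96.88 kN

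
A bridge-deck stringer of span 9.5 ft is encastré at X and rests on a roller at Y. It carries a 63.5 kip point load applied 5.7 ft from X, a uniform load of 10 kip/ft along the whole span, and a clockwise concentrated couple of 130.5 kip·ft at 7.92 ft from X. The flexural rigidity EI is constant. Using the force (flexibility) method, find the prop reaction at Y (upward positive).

Take the reaction at Y as the redundant and release it; the primary structure is a cantilever fixed at X.
Free-end deflection of the primary structure under the applied loading (downward +):
  point load 63.5 at a = 5.7: Pa²(3L − a)/(6EI) = 7840/EI
  UDL 10: wL⁴/(8EI) = 10181/EI
  clockwise couple 130.5 at a = 7.92: M₀a(2L − a)/(2EI) = 5726/EI
  δ_0 = 23747/EI
Flexibility coefficient — unit upward force at Y: δ_{YY} = L³/(3EI) = 285.8/EI.
Compatibility at Y: δ_0 − R_Y·δ_{YY} = 0, so R_Y = 23747/285.8 = 83.09 kip.

R_Y = 83.09 kip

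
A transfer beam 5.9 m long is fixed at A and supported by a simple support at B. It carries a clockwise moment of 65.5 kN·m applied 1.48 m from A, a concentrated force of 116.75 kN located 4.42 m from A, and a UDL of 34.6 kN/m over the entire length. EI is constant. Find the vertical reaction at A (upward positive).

Remove the prop at B; the released (primary) structure is a cantilever built in at A.
Downward deflection at the released point B due to the loads:
  clockwise couple 65.5 at a = 1.48: M₀a(2L − a)/(2EI) = 500.2/EI
  point load 116.75 at a = 4.42: Pa²(3L − a)/(6EI) = 5048/EI
  UDL 34.6: wL⁴/(8EI) = 5241/EI
  δ_0 = 10789/EI
Tip deflection under a unit load at B: L³/(3EI) = 68.46/EI.
Compatibility at B: δ_0 − R_B·δ_{BB} = 0, so R_B = 10789/68.46 = 157.6 kN.
Vertical equilibrium: R_A = ΣP − R_B = 320.9 − 157.6 = 163.3 kN.

R_A = 163.3 kN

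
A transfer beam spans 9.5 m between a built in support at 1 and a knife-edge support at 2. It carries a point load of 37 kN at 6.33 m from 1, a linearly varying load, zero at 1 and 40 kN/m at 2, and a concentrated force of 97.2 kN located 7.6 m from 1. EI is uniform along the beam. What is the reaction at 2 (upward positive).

R_2 = 192.1 kN

Release the roller at 2. Primary structure: cantilever fixed at 1.
Free-end deflection of the primary structure under the applied loading (downward +):
  point load 37 at a = 6.33: Pa²(3L − a)/(6EI) = 5478/EI
  triangular load, peak 40 at the free end: 11w₀L⁴/(120EI) = 29865/EI
  point load 97.2 at a = 7.6: Pa²(3L − a)/(6EI) = 19556/EI
  δ_0 = 54900/EI
Flexibility coefficient — unit upward force at 2: δ_{22} = L³/(3EI) = 285.8/EI.
The prop prevents deflection at 2: R_2 = δ_0/δ_{22} = 54900/285.8 = 192.1 kN.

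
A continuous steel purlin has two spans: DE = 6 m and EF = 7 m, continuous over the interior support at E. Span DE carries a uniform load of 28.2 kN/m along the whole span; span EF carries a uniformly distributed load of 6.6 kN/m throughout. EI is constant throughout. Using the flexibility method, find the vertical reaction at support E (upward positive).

Insert a hinge at E; M_E is the redundant, and each span becomes simply supported.
Rotations at E on the released spans (each span's end-slope, ×1/EI):
  span DE: UDL 28.2: wL³/(24EI) = 253.8/EI
  span EF: UDL 6.6: wL³/(24EI) = 94.33/EI
  relative rotation θ_0 = (253.8 + 94.33)/EI = 348.1/EI
A unit hogging moment at E produces rotation L₁/(3EI) + L₂/(3EI) = 4.333/EI.
Compatibility: M_E·(L₁+L₂)/(3EI) = θ_0, giving M_E = 80.34 kN·m (hogging).
Span DE, ΣM about D with M_E applied at E: R_E^{DE}·6 = 507.6 + 80.34, so R_E^{DE} = 97.99 kN and R_D = 169.2 − 97.99 = 71.21 kN.
Span EF, ΣM about F: R_E^{EF}·7 = 161.7 + 80.34, so R_E^{EF} = 34.58 kN and R_F = 46.2 − 34.58 = 11.62 kN.
R_E = 97.99 + 34.58 = 132.6 kN.

R_E = 132.6 kN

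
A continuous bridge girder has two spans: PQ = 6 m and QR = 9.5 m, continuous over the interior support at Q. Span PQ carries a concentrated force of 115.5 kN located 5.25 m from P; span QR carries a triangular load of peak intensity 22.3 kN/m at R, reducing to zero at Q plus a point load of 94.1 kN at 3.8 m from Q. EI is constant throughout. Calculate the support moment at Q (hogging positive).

Release continuity at Q by inserting a hinge; the redundant is the internal moment M_Q. The primary structure is two simply-supported spans PQ and QR.
Discontinuity in slope at Q on the released structure — sum the simple-span end rotations:
  span PQ: point load 115.5 at a = 5.25: Pab(L + a)/(6LEI) = 142.1/EI
  span QR: triangular load, peak 22.3: 7w₀L³/(360EI) = 371.8/EI
  span QR: point load 94.1 at a = 3.8: Pab(L + b)/(6LEI) = 543.5/EI
  relative rotation θ_0 = (142.1 + 915.3)/EI = 1057/EI
A unit hogging moment at Q produces rotation L₁/(3EI) + L₂/(3EI) = 5.167/EI.
Slope continuity at Q: θ_0 = M_Q·5.167/EI, so M_Q = 1057/5.167 = 204.7 kN·m (hogging).

M_Q = 204.7 kN·m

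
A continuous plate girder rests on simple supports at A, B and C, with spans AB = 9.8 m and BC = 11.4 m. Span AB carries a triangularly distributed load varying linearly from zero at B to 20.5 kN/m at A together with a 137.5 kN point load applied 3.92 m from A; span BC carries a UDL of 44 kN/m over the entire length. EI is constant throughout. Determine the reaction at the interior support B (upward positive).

R_B = 442.2 kN

Release continuity at B by inserting a hinge; the redundant is the internal moment M_B. The primary structure is two simply-supported spans AB and BC.
Discontinuity in slope at B on the released structure — sum the simple-span end rotations:
  span AB: triangular load, peak 20.5: 7w₀L³/(360EI) = 375.2/EI
  span AB: point load 137.5 at a = 3.92: Pab(L + a)/(6LEI) = 739.5/EI
  span BC: UDL 44: wL³/(24EI) = 2716/EI
  relative rotation θ_0 = (1115 + 2716)/EI = 3831/EI
A unit hogging moment at B produces rotation L₁/(3EI) + L₂/(3EI) = 7.067/EI.
Compatibility: M_B·(L₁+L₂)/(3EI) = θ_0, giving M_B = 542.1 kN·m (hogging).
Span AB, ΣM about A with M_B applied at B: R_B^{AB}·9.8 = 867.1 + 542.1, so R_B^{AB} = 143.8 kN and R_A = 237.9 − 143.8 = 94.15 kN.
Span BC, ΣM about C: R_B^{BC}·11.4 = 2859 + 542.1, so R_B^{BC} = 298.4 kN and R_C = 501.6 − 298.4 = 203.2 kN.
R_B = 143.8 + 298.4 = 442.2 kN.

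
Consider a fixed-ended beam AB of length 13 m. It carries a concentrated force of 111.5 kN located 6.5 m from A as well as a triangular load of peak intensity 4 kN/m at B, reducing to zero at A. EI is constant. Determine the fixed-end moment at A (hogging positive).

Take the two fixed-end moments M_A, M_B as redundants; the released structure is the simple span AB.
On the primary (simply-supported) span, the end slopes from the loading are:
  at A: point load 111.5 at a = 6.5: Pab(L + b)/(6LEI) = 1178/EI
  at B: point load 111.5 at a = 6.5: Pab(L + a)/(6LEI) = 1178/EI
  at A: triangular load, peak 4: 7w₀L³/(360EI) = 170.9/EI
  at B: triangular load, peak 4: w₀L³/(45EI) = 195.3/EI
  θ_A0 = 1349/EI,  θ_B0 = 1373/EI
Flexibility coefficients: a unit moment at one end gives L/(3EI) there and L/(6EI) at the far end, so f₁₁ = f₂₂ = 4.333/EI and f₁₂ = f₂₁ = 2.167/EI.
Compatibility — zero rotation at each built-in end:
  4.333 M_A + 2.167 M_B = 1349
  2.167 M_A + 4.333 M_B = 1373
Solving the pair gives M_A = 203.7 kN·m and M_B = 215 kN·m (hogging).

M_A = 203.7 kN·m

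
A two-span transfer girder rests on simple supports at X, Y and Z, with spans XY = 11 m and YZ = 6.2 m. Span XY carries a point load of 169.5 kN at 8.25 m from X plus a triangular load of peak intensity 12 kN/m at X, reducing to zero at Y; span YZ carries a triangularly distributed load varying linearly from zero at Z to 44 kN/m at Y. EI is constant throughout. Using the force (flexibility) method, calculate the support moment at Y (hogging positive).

M_Y = 290.4 kN·m

Take M_Y as the redundant. Released structure: two simple spans XY and YZ with a hinge at Y.
End slopes at the hinge Y, treating each span as simply supported:
  span XY: point load 169.5 at a = 8.25: Pab(L + a)/(6LEI) = 1122/EI
  span XY: triangular load, peak 12: 7w₀L³/(360EI) = 310.6/EI
  span YZ: triangular load, peak 44: w₀L³/(45EI) = 233/EI
  relative rotation θ_0 = (1432 + 233)/EI = 1665/EI
A unit hogging moment at Y produces rotation L₁/(3EI) + L₂/(3EI) = 5.733/EI.
Compatibility: M_Y·(L₁+L₂)/(3EI) = θ_0, giving M_Y = 290.4 kN·m (hogging).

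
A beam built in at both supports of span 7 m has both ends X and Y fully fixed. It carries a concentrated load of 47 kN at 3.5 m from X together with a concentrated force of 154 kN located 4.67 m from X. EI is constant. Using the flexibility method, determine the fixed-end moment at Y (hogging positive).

Release both end moments; the primary structure is a simply-supported span XY with redundants M_X and M_Y.
Simple-span end rotations at X and Y under the given loads:
  at X: point load 47 at a = 3.5: Pab(L + b)/(6LEI) = 143.9/EI
  at Y: point load 47 at a = 3.5: Pab(L + a)/(6LEI) = 143.9/EI
  at X: point load 154 at a = 4.67: Pab(L + b)/(6LEI) = 372.2/EI
  at Y: point load 154 at a = 4.67: Pab(L + a)/(6LEI) = 465.6/EI
  θ_X0 = 516.2/EI,  θ_Y0 = 609.5/EI
Flexibility coefficients: a unit moment at one end gives L/(3EI) there and L/(6EI) at the far end, so f₁₁ = f₂₂ = 2.333/EI and f₁₂ = f₂₁ = 1.167/EI.
Compatibility — zero rotation at each built-in end:
  2.333 M_X + 1.167 M_Y = 516.2
  1.167 M_X + 2.333 M_Y = 609.5
Solving the pair gives M_X = 120.8 kN·m and M_Y = 200.8 kN·m (hogging).

M_Y = 200.8 kN·m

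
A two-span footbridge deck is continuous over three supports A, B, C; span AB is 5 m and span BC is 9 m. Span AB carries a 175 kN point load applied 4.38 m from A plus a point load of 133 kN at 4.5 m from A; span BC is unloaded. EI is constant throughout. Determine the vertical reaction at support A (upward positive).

R_A = 24.57 kN

Insert a hinge at B; M_B is the redundant, and each span becomes simply supported.
End slopes at the hinge B, treating each span as simply supported:
  span AB: point load 175 at a = 4.38: Pab(L + a)/(6LEI) = 148.6/EI
  span AB: point load 133 at a = 4.5: Pab(L + a)/(6LEI) = 94.76/EI
  relative rotation θ_0 = (243.4 + 0)/EI = 243.4/EI
A unit hogging moment at B produces rotation L₁/(3EI) + L₂/(3EI) = 4.667/EI.
Compatibility: M_B·(L₁+L₂)/(3EI) = θ_0, giving M_B = 52.15 kN·m (hogging).
Span AB, ΣM about A with M_B applied at B: R_B^{AB}·5 = 1365 + 52.15, so R_B^{AB} = 283.4 kN and R_A = 308 − 283.4 = 24.57 kN.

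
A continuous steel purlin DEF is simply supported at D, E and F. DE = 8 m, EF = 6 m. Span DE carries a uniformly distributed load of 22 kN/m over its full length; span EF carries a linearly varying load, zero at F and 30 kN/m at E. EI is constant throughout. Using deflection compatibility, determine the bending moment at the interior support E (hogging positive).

Release continuity at E by inserting a hinge; the redundant is the internal moment M_E. The primary structure is two simply-supported spans DE and EF.
Discontinuity in slope at E on the released structure — sum the simple-span end rotations:
  span DE: UDL 22: wL³/(24EI) = 469.3/EI
  span EF: triangular load, peak 30: w₀L³/(45EI) = 144/EI
  relative rotation θ_0 = (469.3 + 144)/EI = 613.3/EI
A unit hogging moment at E produces rotation L₁/(3EI) + L₂/(3EI) = 4.667/EI.
Compatibility: M_E·(L₁+L₂)/(3EI) = θ_0, giving M_E = 131.4 kN·m (hogging).

M_E = 131.4 kN·m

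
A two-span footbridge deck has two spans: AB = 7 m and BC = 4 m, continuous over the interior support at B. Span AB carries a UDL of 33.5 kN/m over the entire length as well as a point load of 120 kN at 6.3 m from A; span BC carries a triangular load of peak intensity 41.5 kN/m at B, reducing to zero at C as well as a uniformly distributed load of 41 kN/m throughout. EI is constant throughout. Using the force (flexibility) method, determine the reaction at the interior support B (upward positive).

Release continuity at B by inserting a hinge; the redundant is the internal moment M_B. The primary structure is two simply-supported spans AB and BC.
Rotations at B on the released spans (each span's end-slope, ×1/EI):
  span AB: UDL 33.5: wL³/(24EI) = 478.8/EI
  span AB: point load 120 at a = 6.3: Pab(L + a)/(6LEI) = 167.6/EI
  span BC: triangular load, peak 41.5: w₀L³/(45EI) = 59.02/EI
  span BC: UDL 41: wL³/(24EI) = 109.3/EI
  relative rotation θ_0 = (646.4 + 168.4)/EI = 814.7/EI
A unit hogging moment at B produces rotation L₁/(3EI) + L₂/(3EI) = 3.667/EI.
Slope continuity at B: θ_0 = M_B·3.667/EI, so M_B = 814.7/3.667 = 222.2 kN·m (hogging).
Span AB, ΣM about A with M_B applied at B: R_B^{AB}·7 = 1577 + 222.2, so R_B^{AB} = 257 kN and R_A = 354.5 − 257 = 97.51 kN.
Span BC, ΣM about C: R_B^{BC}·4 = 549.3 + 222.2, so R_B^{BC} = 192.9 kN and R_C = 247 − 192.9 = 54.12 kN.
R_B = 257 + 192.9 = 449.9 kN.

R_B = 449.9 kN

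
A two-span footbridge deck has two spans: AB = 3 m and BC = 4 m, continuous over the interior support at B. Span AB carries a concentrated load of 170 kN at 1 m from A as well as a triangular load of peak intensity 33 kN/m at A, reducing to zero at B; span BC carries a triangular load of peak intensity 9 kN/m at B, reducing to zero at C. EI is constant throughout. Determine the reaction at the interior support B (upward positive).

Take M_B as the redundant. Released structure: two simple spans AB and BC with a hinge at B.
Discontinuity in slope at B on the released structure — sum the simple-span end rotations:
  span AB: point load 170 at a = 1: Pab(L + a)/(6LEI) = 75.56/EI
  span AB: triangular load, peak 33: 7w₀L³/(360EI) = 17.32/EI
  span BC: triangular load, peak 9: w₀L³/(45EI) = 12.8/EI
  relative rotation θ_0 = (92.88 + 12.8)/EI = 105.7/EI
A unit hogging moment at B produces rotation L₁/(3EI) + L₂/(3EI) = 2.333/EI.
Compatibility: M_B·(L₁+L₂)/(3EI) = θ_0, giving M_B = 45.29 kN·m (hogging).
Span AB, ΣM about A with M_B applied at B: R_B^{AB}·3 = 219.5 + 45.29, so R_B^{AB} = 88.26 kN and R_A = 219.5 − 88.26 = 131.2 kN.
Span BC, ΣM about C: R_B^{BC}·4 = 48 + 45.29, so R_B^{BC} = 23.32 kN and R_C = 18 − 23.32 = -5.323 kN.
R_B = 88.26 + 23.32 = 111.6 kN.

R_B = 111.6 kN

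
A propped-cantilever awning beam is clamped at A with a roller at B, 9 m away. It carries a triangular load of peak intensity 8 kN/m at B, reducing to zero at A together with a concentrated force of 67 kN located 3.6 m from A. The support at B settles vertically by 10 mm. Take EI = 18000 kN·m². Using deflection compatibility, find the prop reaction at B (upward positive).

R_B = 33 kN

Release the roller at B. Primary structure: cantilever fixed at A.
Primary-structure tip deflection at B by superposition:
  triangular load, peak 8 at the free end: 11w₀L⁴/(120EI) = 4811/EI
  point load 67 at a = 3.6: Pa²(3L − a)/(6EI) = 3386/EI
  δ_0 = 8198/EI
Flexibility coefficient — unit upward force at B: δ_{BB} = L³/(3EI) = 243/EI.
With EI = 18000 kN·m²: δ_0 = 0.45544 m and δ_{BB} = 0.0135 m/kN.
Compatibility — the beam at B must follow the support down by 0.01 m: δ_0 − R_B·δ_{BB} = 0.01, so R_B = (0.45544 − 0.01)/0.0135 = 33 kN.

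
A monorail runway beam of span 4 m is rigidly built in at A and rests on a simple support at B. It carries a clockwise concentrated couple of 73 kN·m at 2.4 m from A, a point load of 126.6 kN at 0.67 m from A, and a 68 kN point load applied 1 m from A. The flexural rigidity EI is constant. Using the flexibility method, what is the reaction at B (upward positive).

R_B = 33.87 kN

Remove the prop at B; the released (primary) structure is a cantilever built in at A.
Downward deflection at the released point B due to the loads:
  clockwise couple 73 at a = 2.4: M₀a(2L − a)/(2EI) = 490.6/EI
  point load 126.6 at a = 0.67: Pa²(3L − a)/(6EI) = 107.3/EI
  point load 68 at a = 1: Pa²(3L − a)/(6EI) = 124.7/EI
  δ_0 = 722.5/EI
Tip deflection under a unit load at B: L³/(3EI) = 21.33/EI.
Compatibility at B: δ_0 − R_B·δ_{BB} = 0, so R_B = 722.5/21.33 = 33.87 kN.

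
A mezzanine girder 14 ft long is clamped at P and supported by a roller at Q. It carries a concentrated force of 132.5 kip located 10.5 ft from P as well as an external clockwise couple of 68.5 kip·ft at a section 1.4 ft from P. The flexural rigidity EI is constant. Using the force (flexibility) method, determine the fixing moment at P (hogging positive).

Take the reaction at Q as the redundant and release it; the primary structure is a cantilever fixed at P.
Deflection at Q on the released cantilever, summing each load's contribution:
  point load 132.5 at a = 10.5: Pa²(3L − a)/(6EI) = 76693/EI
  clockwise couple 68.5 at a = 1.4: M₀a(2L − a)/(2EI) = 1275/EI
  δ_0 = 77968/EI
Flexibility coefficient — unit upward force at Q: δ_{QQ} = L³/(3EI) = 914.7/EI.
The prop prevents deflection at Q: R_Q = δ_0/δ_{QQ} = 77968/914.7 = 85.24 kip.
Moment equilibrium about P: M_P = Σ(load moments about P) − R_Q·L = 1460 − 85.24×14 = 266.4 kip·ft.

M_P = 266.4 kip·ft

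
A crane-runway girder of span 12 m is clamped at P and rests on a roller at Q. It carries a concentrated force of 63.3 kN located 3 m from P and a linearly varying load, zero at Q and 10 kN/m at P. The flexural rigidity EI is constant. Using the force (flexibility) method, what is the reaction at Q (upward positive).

R_Q = 17.44 kN

Release the roller at Q. Primary structure: cantilever fixed at P.
Deflection at Q on the released cantilever, summing each load's contribution:
  point load 63.3 at a = 3: Pa²(3L − a)/(6EI) = 3133/EI
  triangular load, peak 10 at the fixed end: w₀L⁴/(30EI) = 6912/EI
  δ_0 = 10045/EI
Flexibility coefficient — unit upward force at Q: δ_{QQ} = L³/(3EI) = 576/EI.
Compatibility at Q: δ_0 − R_Q·δ_{QQ} = 0, so R_Q = 10045/576 = 17.44 kN.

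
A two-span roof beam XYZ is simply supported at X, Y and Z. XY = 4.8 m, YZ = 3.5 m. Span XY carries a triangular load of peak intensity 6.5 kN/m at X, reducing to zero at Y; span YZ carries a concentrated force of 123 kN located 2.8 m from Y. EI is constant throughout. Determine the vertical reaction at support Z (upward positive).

Take M_Y as the redundant. Released structure: two simple spans XY and YZ with a hinge at Y.
End slopes at the hinge Y, treating each span as simply supported:
  span XY: triangular load, peak 6.5: 7w₀L³/(360EI) = 13.98/EI
  span YZ: point load 123 at a = 2.8: Pab(L + b)/(6LEI) = 48.22/EI
  relative rotation θ_0 = (13.98 + 48.22)/EI = 62.19/EI
A unit hogging moment at Y produces rotation L₁/(3EI) + L₂/(3EI) = 2.767/EI.
Slope continuity at Y: θ_0 = M_Y·2.767/EI, so M_Y = 62.19/2.767 = 22.48 kN·m (hogging).
Span YZ, ΣM about Z: R_Y^{YZ}·3.5 = 86.1 + 22.48, so R_Y^{YZ} = 31.02 kN and R_Z = 123 − 31.02 = 91.98 kN.

R_Z = 91.98 kN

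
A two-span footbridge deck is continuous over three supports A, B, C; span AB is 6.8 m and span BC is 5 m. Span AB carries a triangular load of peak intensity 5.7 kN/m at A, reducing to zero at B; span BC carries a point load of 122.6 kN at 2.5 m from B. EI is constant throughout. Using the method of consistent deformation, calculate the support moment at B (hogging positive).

M_B = 57.56 kN·m

Take M_B as the redundant. Released structure: two simple spans AB and BC with a hinge at B.
Rotations at B on the released spans (each span's end-slope, ×1/EI):
  span AB: triangular load, peak 5.7: 7w₀L³/(360EI) = 34.85/EI
  span BC: point load 122.6 at a = 2.5: Pab(L + b)/(6LEI) = 191.6/EI
  relative rotation θ_0 = (34.85 + 191.6)/EI = 226.4/EI
A unit hogging moment at B produces rotation L₁/(3EI) + L₂/(3EI) = 3.933/EI.
Slope continuity at B: θ_0 = M_B·3.933/EI, so M_B = 226.4/3.933 = 57.56 kN·m (hogging).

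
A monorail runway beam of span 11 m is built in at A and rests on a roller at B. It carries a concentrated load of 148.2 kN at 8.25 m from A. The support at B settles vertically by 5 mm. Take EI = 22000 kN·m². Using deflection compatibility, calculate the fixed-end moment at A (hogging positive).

Choose R_B as the redundant. The primary structure is the cantilever fixed at A.
Downward deflection at the released point B due to the loads:
  point load 148.2 at a = 8.25: Pa²(3L − a)/(6EI) = 41608/EI
Flexibility coefficient — unit upward force at B: δ_{BB} = L³/(3EI) = 443.7/EI.
With EI = 22000 kN·m²: δ_0 = 1.8913 m and δ_{BB} = 0.020167 m/kN.
Compatibility — the beam at B must follow the support down by 0.005 m: δ_0 − R_B·δ_{BB} = 0.005, so R_B = (1.8913 − 0.005)/0.020167 = 93.53 kN.
Moment equilibrium about A: M_A = Σ(load moments about A) − R_B·L = 1223 − 93.53×11 = 193.8 kN·m.

M_A = 193.8 kN·m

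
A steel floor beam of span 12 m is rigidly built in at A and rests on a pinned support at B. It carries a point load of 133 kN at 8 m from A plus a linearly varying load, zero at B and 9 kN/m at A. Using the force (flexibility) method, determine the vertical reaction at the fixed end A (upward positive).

R_A = 107.2 kN

Release the roller at B. Primary structure: cantilever fixed at A.
Free-end deflection of the primary structure under the applied loading (downward +):
  point load 133 at a = 8: Pa²(3L − a)/(6EI) = 39723/EI
  triangular load, peak 9 at the fixed end: w₀L⁴/(30EI) = 6221/EI
  δ_0 = 45943/EI
Flexibility coefficient — unit upward force at B: δ_{BB} = L³/(3EI) = 576/EI.
Compatibility at B: δ_0 − R_B·δ_{BB} = 0, so R_B = 45943/576 = 79.76 kN.
Vertical equilibrium: R_A = ΣP − R_B = 187 − 79.76 = 107.2 kN.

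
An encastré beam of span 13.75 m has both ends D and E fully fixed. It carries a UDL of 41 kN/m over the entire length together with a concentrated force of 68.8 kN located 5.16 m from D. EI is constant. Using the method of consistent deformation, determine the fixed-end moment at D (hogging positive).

M_D = 784.5 kN·m

Release both end moments; the primary structure is a simply-supported span DE with redundants M_D and M_E.
Simple-span end rotations at D and E under the given loads:
  at D: UDL 41: wL³/(24EI) = 4441/EI
  at E: UDL 41: wL³/(24EI) = 4441/EI
  at D: point load 68.8 at a = 5.16: Pab(L + b)/(6LEI) = 825.8/EI
  at E: point load 68.8 at a = 5.16: Pab(L + a)/(6LEI) = 699/EI
  θ_D0 = 5267/EI,  θ_E0 = 5140/EI
Flexibility coefficients: a unit moment at one end gives L/(3EI) there and L/(6EI) at the far end, so f₁₁ = f₂₂ = 4.583/EI and f₁₂ = f₂₁ = 2.292/EI.
Compatibility — zero rotation at each built-in end:
  4.583 M_D + 2.292 M_E = 5267
  2.292 M_D + 4.583 M_E = 5140
Solving the pair gives M_D = 784.5 kN·m and M_E = 729.2 kN·m (hogging).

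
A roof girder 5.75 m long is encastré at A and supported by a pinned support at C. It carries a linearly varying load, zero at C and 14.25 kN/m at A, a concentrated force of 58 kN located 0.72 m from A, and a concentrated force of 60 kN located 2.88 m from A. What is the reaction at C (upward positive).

R_C = 28.31 kN

Choose R_C as the redundant. The primary structure is the cantilever fixed at A.
Primary-structure tip deflection at C by superposition:
  triangular load, peak 14.25 at the fixed end: w₀L⁴/(30EI) = 519.2/EI
  point load 58 at a = 0.72: Pa²(3L − a)/(6EI) = 82.84/EI
  point load 60 at a = 2.88: Pa²(3L − a)/(6EI) = 1192/EI
  δ_0 = 1794/EI
Flexibility coefficient — unit upward force at C: δ_{CC} = L³/(3EI) = 63.37/EI.
The prop prevents deflection at C: R_C = δ_0/δ_{CC} = 1794/63.37 = 28.31 kN.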